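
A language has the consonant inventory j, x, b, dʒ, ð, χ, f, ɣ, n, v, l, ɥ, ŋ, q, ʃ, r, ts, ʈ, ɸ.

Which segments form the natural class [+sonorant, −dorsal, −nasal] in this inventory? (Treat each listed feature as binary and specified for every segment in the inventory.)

l, r

Checking each segment against [+sonorant], [−dorsal], [−nasal]: /l/ (alveolar lateral approximant), /r/ (alveolar trill) satisfy every feature; every other segment in the inventory fails at least one.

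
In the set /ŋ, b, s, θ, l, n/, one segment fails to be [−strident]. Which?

Every segment except /s/ is [−strident]. /s/ (voiceless alveolar fricative) is [+strident], so it is the exception.

s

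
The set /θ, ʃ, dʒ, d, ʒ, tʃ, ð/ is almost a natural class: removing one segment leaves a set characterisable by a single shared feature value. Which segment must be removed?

d

[distributed] groups all but one: /ʒ, θ, tʃ, ʃ, dʒ, ð/ share [+distributed] while /d/ (voiced alveolar stop) alone is [-distributed]. Removing any other segment would not leave a single-feature class that excludes it.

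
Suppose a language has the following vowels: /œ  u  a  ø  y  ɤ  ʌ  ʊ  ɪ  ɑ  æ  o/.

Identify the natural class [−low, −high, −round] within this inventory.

ɤ, ʌ

The [−low] segments are /œ, u, ø, y, ɤ, ʌ, ʊ, ɪ, o/.
Within that set, [−high] gives /œ, ø, ɤ, ʌ, o/.
Within that set, [−round] leaves /ɤ, ʌ/.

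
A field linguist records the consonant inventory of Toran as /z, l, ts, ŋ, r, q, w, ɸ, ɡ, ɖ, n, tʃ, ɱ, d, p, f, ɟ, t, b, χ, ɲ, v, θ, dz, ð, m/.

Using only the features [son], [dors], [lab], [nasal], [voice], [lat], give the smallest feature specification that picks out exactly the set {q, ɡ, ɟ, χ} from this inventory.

[-son, +dors]

Every target segment is [-sonorant], [+dorsal]; each remaining inventory member fails at least one of these. Each conjunct is needed — [+dorsal] alone would also admit /ŋ, w, ɲ/; [-sonorant] alone would also admit /z, ts, ɸ, ɖ, …/ — and no other single listed feature has exactly this extension, so two is the minimum.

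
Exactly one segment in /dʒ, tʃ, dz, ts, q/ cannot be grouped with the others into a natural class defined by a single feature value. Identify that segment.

q

/ts, dz, dʒ, tʃ/ are all [+delayed release], but /q/ (voiceless uvular stop) is [-delayed release]. No other single segment can be removed to leave a set sharing one feature value that the removed segment lacks, so /q/ is the odd one out.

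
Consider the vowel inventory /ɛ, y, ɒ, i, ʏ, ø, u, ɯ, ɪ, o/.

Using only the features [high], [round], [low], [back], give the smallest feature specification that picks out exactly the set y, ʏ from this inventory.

Every target segment is [+high], [−back], [+round]; each remaining inventory member fails at least one of these. Each conjunct is needed — [−back, +round] alone would also admit /ø/; [+high, +round] alone would also admit /u/; [+high, −back] alone would also admit /i, ɪ/ — and no other combination of two listed features has exactly this extension, so three is the minimum.

[+high, −back, +round]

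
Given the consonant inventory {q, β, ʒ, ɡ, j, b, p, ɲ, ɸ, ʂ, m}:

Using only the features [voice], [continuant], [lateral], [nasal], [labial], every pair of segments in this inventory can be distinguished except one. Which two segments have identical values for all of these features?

Both /ʒ/ and /j/ are [+voice], [+continuant], [−lateral], [−nasal], [−labial]. Since the list omits [sonorant], [strident] and [dorsal] — which do distinguish the voiced postalveolar fricative from the palatal glide — this pair collapses; all other pairs remain distinct.

ʒ, j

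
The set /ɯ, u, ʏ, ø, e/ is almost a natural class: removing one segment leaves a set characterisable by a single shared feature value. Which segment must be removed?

ʏ

[tense] groups all but one: /u, e, ɯ, ø/ share [+tense] while /ʏ/ (high front rounded lax vowel) alone is [−tense]. Removing any other segment would not leave a single-feature class that excludes it.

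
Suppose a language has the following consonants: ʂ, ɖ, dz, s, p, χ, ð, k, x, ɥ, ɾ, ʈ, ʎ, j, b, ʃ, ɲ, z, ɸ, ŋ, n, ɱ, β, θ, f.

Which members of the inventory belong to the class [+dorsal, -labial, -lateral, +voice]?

Checking each segment against [+dorsal], [-labial], [-lateral], [+voice]: /j/ (palatal glide), /ɲ/ (palatal nasal), /ŋ/ (velar nasal) satisfy every feature; every other segment in the inventory fails at least one.

j, ɲ, ŋ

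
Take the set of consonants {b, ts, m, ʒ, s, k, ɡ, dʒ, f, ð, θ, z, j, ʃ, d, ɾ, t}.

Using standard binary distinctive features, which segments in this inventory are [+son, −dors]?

Eliminate segments failing any feature: /b, ts, ʒ, s, k, ɡ, dʒ, f, ð, θ, z, ʃ, d, t/ are [−sonorant]; /j/ is [+dorsal]. The remaining /m, ɾ/ satisfy [+sonorant], [−dorsal].

m, ɾ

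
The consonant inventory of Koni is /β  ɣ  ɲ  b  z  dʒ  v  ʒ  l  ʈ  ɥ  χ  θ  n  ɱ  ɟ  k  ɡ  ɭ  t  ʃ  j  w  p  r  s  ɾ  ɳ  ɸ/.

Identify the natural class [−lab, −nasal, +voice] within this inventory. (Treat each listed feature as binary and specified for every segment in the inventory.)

ɣ, z, dʒ, ʒ, l, ɟ, ɡ, ɭ, j, r, ɾ

Eliminate segments failing any feature: /β, b, v, ɥ, ɱ, w, p, ɸ/ are [+labial]; /ɲ, n, ɳ/ are [+nasal]; /ʈ, χ, θ, k, t, ʃ, s/ are [−voice]. The remaining /ɣ, z, dʒ, ʒ, l, ɟ, ɡ, ɭ, j, r, ɾ/ satisfy [−labial], [−nasal], [+voice].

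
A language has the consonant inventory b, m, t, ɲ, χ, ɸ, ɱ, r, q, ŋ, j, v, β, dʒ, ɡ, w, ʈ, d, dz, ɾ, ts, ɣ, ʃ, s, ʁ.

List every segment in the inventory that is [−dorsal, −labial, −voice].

Eliminate segments failing any feature: /b, m, ɸ, ɱ, v, β/ are [+labial]; /ɲ, χ, q, ŋ, j, ɡ, w, ɣ, ʁ/ are [+dorsal]; /r, dʒ, d, dz, ɾ/ are [+voice]. The remaining /t, ʈ, ts, ʃ, s/ satisfy [−dorsal], [−labial], [−voice].

t, ʈ, ts, ʃ, s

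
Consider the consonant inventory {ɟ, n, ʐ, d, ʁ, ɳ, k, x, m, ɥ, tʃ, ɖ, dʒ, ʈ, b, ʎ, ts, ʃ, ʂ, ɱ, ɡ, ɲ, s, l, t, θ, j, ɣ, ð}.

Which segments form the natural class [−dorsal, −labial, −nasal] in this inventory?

ʐ, d, tʃ, ɖ, dʒ, ʈ, ts, ʃ, ʂ, s, l, t, θ, ð

Eliminate segments failing any feature: /ɟ, ʁ, k, x, ɥ, ʎ, ɡ, ɲ, j, ɣ/ are [+dorsal]; /n, ɳ/ are [+nasal]; /m, b, ɱ/ are [+labial]. The remaining /ʐ, d, tʃ, ɖ, dʒ, ʈ, ts, ʃ, ʂ, s, l, t, θ, ð/ satisfy [−dorsal], [−labial], [−nasal].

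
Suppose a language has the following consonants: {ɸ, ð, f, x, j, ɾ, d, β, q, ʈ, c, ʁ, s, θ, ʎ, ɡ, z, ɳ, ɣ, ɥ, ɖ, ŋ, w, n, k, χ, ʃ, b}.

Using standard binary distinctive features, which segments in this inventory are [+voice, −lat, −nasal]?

Checking each segment against [+voice], [−lateral], [−nasal]: /ð/ (voiced dental fricative), /j/ (palatal glide), /ɾ/ (alveolar tap), /d/ (voiced alveolar stop), /β/ (voiced bilabial fricative), /ʁ/ (voiced uvular fricative), among others, satisfy every feature; every other segment in the inventory fails at least one.

ð, j, ɾ, d, β, ʁ, ɡ, z, ɣ, ɥ, ɖ, w, b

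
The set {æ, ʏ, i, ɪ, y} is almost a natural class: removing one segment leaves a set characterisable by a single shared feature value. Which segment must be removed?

The remaining segments after removing /æ/ share [+high]; /æ/ (low front unrounded vowel) is [−high]. For every other candidate removal, the leftover set fails to share any single feature value that the removed segment lacks.

æ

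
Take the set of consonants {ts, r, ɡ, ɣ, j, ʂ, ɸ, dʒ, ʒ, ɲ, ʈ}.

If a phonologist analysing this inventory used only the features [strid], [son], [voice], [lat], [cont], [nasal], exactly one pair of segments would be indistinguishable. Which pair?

On the given features, /r/ and /j/ have an identical profile: [−strident], [+sonorant], [+voice], [−lateral], [+continuant], [−nasal]. No other two segments in the inventory coincide on all 6 features. (They do differ in [dorsal], which is not among the given features.)

r, j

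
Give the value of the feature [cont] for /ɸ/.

As the voiceless bilabial fricative, /ɸ/ is [+continuant].

[+continuant]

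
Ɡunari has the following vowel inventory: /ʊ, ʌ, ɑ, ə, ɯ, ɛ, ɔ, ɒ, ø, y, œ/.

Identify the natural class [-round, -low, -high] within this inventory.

ʌ, ə, ɛ

Checking each segment against [-round], [-low], [-high]: /ʌ/ (mid back unrounded lax vowel), /ə/ (mid central vowel (schwa)), /ɛ/ (mid front unrounded lax vowel) satisfy every feature; every other segment in the inventory fails at least one.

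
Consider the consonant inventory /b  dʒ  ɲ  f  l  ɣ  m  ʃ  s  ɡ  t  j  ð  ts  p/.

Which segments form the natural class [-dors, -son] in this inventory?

b, dʒ, f, ʃ, s, t, ð, ts, p

First, the [-dorsal] segments are /b, dʒ, f, l, m, ʃ, s, t, ð, ts, p/.
Then [-sonorant] leaves /b, dʒ, f, ʃ, s, t, ð, ts, p/.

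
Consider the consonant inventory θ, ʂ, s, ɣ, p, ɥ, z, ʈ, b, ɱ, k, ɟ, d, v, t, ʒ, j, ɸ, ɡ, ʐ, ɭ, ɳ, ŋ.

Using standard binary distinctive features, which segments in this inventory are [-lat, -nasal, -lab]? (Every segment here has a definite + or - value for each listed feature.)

First, the [-lateral] segments are /θ, ʂ, s, ɣ, p, ɥ, z, ʈ, b, ɱ, k, ɟ, d, v, t, ʒ, j, ɸ, ɡ, ʐ, ɳ, ŋ/.
Then [-nasal] gives /θ, ʂ, s, ɣ, p, ɥ, z, ʈ, b, k, ɟ, d, v, t, ʒ, j, ɸ, ɡ, ʐ/.
Then [-labial] leaves /θ, ʂ, s, ɣ, z, ʈ, k, ɟ, d, t, ʒ, j, ɡ, ʐ/.

θ, ʂ, s, ɣ, z, ʈ, k, ɟ, d, t, ʒ, j, ɡ, ʐ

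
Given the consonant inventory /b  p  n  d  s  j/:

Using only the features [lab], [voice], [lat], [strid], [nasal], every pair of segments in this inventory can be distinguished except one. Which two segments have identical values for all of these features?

/j/ (palatal glide) and /d/ (voiced alveolar stop) are both [-labial], [+voice], [-lateral], [-strident], [-nasal], so none of the listed features separates them. (They do differ in [sonorant], [continuant] and [dorsal], which are not among the given features.) Every other pair in the inventory differs on at least one listed feature.

j, d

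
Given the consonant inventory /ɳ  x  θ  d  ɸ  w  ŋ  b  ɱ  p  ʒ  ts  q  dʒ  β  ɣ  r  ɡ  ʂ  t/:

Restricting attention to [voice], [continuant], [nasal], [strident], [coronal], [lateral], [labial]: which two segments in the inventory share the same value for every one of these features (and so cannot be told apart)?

On the given features, /β/ and /w/ have an identical profile: [+voice], [+continuant], [-nasal], [-strident], [-coronal], [-lateral], [+labial]. No other two segments in the inventory coincide on all 7 features. (They do differ in [sonorant], [round] and [dorsal], which are not among the given features.)

β, w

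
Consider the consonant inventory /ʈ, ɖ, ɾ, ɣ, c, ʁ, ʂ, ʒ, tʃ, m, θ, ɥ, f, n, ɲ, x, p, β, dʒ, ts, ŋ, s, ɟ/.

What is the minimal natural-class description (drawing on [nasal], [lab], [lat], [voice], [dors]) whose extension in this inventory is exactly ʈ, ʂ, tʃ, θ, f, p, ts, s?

[−voice, −dors]

Every target segment is [−voice], [−dorsal]; each remaining inventory member fails at least one of these. Each conjunct is needed — [−dorsal] alone would also admit /ɖ, ɾ, ʒ, m, …/; [−voice] alone would also admit /c, x/ — and no other single listed feature has exactly this extension, so two is the minimum.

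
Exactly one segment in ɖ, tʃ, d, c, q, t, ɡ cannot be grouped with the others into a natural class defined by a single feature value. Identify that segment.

tʃ

/t, ɡ, c, d, ɖ, q/ are all [-delayed release], but /tʃ/ (voiceless postalveolar affricate) is [+delayed release]. No other single segment can be removed to leave a set sharing one feature value that the removed segment lacks, so /tʃ/ is the odd one out.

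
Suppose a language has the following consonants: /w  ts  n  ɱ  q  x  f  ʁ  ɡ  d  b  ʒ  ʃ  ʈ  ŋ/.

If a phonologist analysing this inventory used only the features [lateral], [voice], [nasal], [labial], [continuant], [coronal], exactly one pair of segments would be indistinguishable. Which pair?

ts, ʈ

On the given features, /ts/ and /ʈ/ have an identical profile: [-lateral], [-voice], [-nasal], [-labial], [-continuant], [+coronal]. No other two segments in the inventory coincide on all 6 features. (They do differ in [strident], [delayed release] and [anterior], which are not among the given features.)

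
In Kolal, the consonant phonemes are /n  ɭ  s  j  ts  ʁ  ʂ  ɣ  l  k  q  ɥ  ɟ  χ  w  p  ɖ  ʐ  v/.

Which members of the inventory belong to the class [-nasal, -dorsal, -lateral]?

Checking each segment against [-nasal], [-dorsal], [-lateral]: /s/ (voiceless alveolar fricative), /ts/ (voiceless alveolar affricate), /ʂ/ (voiceless retroflex fricative), /p/ (voiceless bilabial stop), /ɖ/ (voiced retroflex stop), /ʐ/ (voiced retroflex fricative), among others, satisfy every feature; every other segment in the inventory fails at least one.

s, ts, ʂ, p, ɖ, ʐ, v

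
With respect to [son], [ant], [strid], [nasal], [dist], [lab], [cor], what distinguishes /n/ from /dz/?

The two segments share [+anterior], [−distributed], [−labial], [+coronal]. The only features from the list on which they differ: /n/ is [+sonorant] while /dz/ is [−sonorant]; /n/ is [+nasal] while /dz/ is [−nasal]; /n/ is [−strident] while /dz/ is [+strident].

[sonorant], [nasal], [strident]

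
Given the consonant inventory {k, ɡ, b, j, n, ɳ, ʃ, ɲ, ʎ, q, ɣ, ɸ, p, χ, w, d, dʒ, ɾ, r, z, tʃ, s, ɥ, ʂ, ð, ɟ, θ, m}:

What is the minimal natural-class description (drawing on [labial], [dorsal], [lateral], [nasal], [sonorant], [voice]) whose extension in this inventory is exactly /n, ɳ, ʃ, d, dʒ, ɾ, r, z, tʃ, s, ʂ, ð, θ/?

Every target segment is [-labial], [-dorsal]; each remaining inventory member fails at least one of these. Each conjunct is needed — [-dorsal] alone would also admit /b, ɸ, p, m/; [-labial] alone would also admit /k, ɡ, j, ɲ, …/ — and no other single listed feature has exactly this extension, so two is the minimum.

[-labial, -dorsal]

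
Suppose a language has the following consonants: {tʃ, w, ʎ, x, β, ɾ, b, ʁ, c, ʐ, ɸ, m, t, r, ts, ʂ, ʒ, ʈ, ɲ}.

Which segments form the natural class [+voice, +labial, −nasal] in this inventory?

w, β, b

Among the inventory, the [+voice] segments are /w, ʎ, β, ɾ, b, ʁ, ʐ, m, r, ʒ, ɲ/.
Intersecting with [+labial] gives /w, β, b, m/.
Intersecting with [−nasal] leaves /w, β, b/.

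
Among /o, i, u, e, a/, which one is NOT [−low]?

a

/a/ is the low unrounded vowel, which is [+low]; the rest — /u, e, i, o/ — are [−low].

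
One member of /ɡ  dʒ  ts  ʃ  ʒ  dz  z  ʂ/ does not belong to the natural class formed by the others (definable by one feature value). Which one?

ɡ

/ts, ʃ, ʂ, z, dz, dʒ, ʒ/ are all [+strident], but /ɡ/ (voiced velar stop) is [-strident]. No other single segment can be removed to leave a set sharing one feature value that the removed segment lacks, so /ɡ/ is the odd one out.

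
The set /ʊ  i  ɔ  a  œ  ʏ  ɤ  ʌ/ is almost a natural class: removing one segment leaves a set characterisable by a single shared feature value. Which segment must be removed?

a

/ɔ, ʊ, œ, ɤ, ʌ, i, ʏ/ are all [−low], but /a/ (low unrounded vowel) is [+low]. No other single segment can be removed to leave a set sharing one feature value that the removed segment lacks, so /a/ is the odd one out.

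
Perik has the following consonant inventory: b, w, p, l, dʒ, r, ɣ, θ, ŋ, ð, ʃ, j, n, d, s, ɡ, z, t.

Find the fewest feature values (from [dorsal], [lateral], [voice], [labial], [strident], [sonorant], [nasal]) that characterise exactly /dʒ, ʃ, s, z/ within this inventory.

Every target segment is [+strident] and no other inventory member is, so one feature is enough.

[+strident]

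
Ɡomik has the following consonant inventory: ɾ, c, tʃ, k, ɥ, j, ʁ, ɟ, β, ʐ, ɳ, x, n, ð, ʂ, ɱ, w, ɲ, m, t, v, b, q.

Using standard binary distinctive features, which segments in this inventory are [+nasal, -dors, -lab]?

The [+nasal] segments are /ɳ, n, ɱ, ɲ, m/.
Intersecting with [-dorsal] gives /ɳ, n, ɱ, m/.
Within that set, [-labial] leaves /ɳ, n/.

ɳ, n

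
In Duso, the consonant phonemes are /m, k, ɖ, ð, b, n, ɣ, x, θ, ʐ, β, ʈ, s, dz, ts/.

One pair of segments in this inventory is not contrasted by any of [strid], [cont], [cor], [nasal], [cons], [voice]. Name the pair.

β, ɣ

Both /β/ and /ɣ/ are [−strident], [+continuant], [−coronal], [−nasal], [+consonantal], [+voice]. Since the list omits [labial] and [dorsal] — which do distinguish the voiced bilabial fricative from the voiced velar fricative — this pair collapses; all other pairs remain distinct.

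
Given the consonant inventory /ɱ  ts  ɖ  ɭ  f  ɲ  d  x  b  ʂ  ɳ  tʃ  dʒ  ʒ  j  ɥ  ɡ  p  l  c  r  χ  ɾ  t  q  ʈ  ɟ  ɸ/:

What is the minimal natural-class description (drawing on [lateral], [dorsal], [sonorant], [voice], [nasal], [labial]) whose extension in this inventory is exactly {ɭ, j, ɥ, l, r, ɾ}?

[+sonorant, −nasal]

The class [+sonorant], [−nasal] has exactly /ɭ, j, ɥ, l, r, ɾ/ as its extension in this inventory. No smaller conjunction from the listed features achieves this: [−nasal] alone would also admit /ts, ɖ, f, d, …/; [+sonorant] alone would also admit /ɱ, ɲ, ɳ/; and checking the remaining single features turns up none with this extension.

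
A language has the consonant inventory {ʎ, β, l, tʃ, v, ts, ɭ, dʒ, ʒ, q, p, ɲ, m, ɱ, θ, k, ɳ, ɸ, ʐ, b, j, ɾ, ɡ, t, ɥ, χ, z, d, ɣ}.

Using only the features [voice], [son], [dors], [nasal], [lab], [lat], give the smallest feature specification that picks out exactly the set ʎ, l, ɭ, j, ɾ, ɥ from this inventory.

[+son, −nasal]

/ʎ, l, ɭ, j, ɾ, ɥ/ are all [+sonorant], [−nasal], and no other segment in the inventory matches both values. Dropping any one of them over-generates: [−nasal] alone would also admit /β, tʃ, v, ts, …/; [+sonorant] alone would also admit /ɲ, m, ɱ, ɳ/. No other single listed feature picks out exactly this set either, so fewer than two features will not do.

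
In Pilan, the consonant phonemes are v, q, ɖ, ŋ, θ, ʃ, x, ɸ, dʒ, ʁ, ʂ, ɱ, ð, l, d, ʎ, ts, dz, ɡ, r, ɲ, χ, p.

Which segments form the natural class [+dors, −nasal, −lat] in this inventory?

q, x, ʁ, ɡ, χ

Eliminate segments failing any feature: /v, ɖ, θ, ʃ, ɸ, dʒ, ʂ, ɱ, ð, l, d, ts, dz, r, p/ are [−dorsal]; /ŋ, ɲ/ are [+nasal]; /ʎ/ is [+lateral]. The remaining /q, x, ʁ, ɡ, χ/ satisfy [+dorsal], [−nasal], [−lateral].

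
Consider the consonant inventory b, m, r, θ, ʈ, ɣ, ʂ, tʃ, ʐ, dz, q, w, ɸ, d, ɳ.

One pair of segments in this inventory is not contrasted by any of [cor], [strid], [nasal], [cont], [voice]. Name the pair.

w, ɣ

Both /w/ and /ɣ/ are [-coronal], [-strident], [-nasal], [+continuant], [+voice]. Since the list omits [sonorant], [labial] and [round] — which do distinguish the labial-velar glide from the voiced velar fricative — this pair collapses; all other pairs remain distinct.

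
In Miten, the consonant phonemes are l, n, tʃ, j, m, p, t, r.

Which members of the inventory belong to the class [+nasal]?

The feature [nasal] marks segments produced with velum lowered (airflow through the nose). In this inventory /n, m/ have that property, so they are [+nasal]; /l, tʃ, j, p, t, r/ are [−nasal].

n, m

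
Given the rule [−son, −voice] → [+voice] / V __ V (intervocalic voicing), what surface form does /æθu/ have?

[æðu]

/θ/ satisfies [−son, −voice] and sits in V __ V. The [+voice] counterpart of the voiceless dental fricative is /ð/. Other segments in /æθu/ either fail the structural description or are not in the environment, so the surface form is [æðu].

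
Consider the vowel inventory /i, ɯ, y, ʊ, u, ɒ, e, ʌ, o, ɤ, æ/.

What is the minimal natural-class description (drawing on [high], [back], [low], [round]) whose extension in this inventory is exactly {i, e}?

[−low, −back, −round]

The class [−low], [−back], [−round] has exactly /i, e/ as its extension in this inventory. No smaller conjunction from the listed features achieves this: [−back, −round] alone would also admit /æ/; [−low, −round] alone would also admit /ɯ, ʌ, ɤ/; [−low, −back] alone would also admit /y/; and checking the remaining two-feature bundles turns up none with this extension.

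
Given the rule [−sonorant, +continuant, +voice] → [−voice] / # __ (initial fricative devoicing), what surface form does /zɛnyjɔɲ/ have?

[sɛnyjɔɲ]

The only segment in the rule's environment that also matches [−sonorant, +continuant, +voice] is /z/. Applying [−voice] turns the voiced alveolar fricative into /s/ (voiceless alveolar fricative), giving [sɛnyjɔɲ].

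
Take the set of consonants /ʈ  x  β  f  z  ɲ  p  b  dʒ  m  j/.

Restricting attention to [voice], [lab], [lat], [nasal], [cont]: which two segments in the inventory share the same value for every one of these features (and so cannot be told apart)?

/j/ (palatal glide) and /z/ (voiced alveolar fricative) are both [+voice], [−labial], [−lateral], [−nasal], [+continuant], so none of the listed features separates them. (They do differ in [sonorant], [strident] and [dorsal], which are not among the given features.) Every other pair in the inventory differs on at least one listed feature.

j, z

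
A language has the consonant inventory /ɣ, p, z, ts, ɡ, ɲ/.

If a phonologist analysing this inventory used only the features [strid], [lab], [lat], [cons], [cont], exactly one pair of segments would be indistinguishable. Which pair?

ɡ, ɲ

On the given features, /ɡ/ and /ɲ/ have an identical profile: [−strident], [−labial], [−lateral], [+consonantal], [−continuant]. No other two segments in the inventory coincide on all 5 features. (They do differ in [sonorant], [nasal] and [back], which are not among the given features.)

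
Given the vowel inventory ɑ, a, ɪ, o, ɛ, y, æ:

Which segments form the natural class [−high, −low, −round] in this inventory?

The [−high] segments are /ɑ, a, o, ɛ, æ/.
Among these, [−low] gives /o, ɛ/.
Among these, [−round] leaves /ɛ/.

ɛ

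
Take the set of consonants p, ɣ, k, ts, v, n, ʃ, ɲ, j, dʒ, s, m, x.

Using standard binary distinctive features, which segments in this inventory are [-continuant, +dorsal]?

k, ɲ

Eliminate segments failing any feature: /p, ts, n, dʒ, m/ are [-dorsal]; /ɣ, v, ʃ, j, s, x/ are [+continuant]. The remaining /k, ɲ/ satisfy [-continuant], [+dorsal].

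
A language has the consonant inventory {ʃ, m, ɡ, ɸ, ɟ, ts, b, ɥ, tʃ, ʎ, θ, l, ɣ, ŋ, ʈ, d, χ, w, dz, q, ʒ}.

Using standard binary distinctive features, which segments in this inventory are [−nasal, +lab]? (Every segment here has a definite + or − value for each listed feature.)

Checking each segment against [−nasal], [+labial]: /ɸ/ (voiceless bilabial fricative), /b/ (voiced bilabial stop), /ɥ/ (labial-palatal glide), /w/ (labial-velar glide) satisfy every feature; every other segment in the inventory fails at least one.

ɸ, b, ɥ, w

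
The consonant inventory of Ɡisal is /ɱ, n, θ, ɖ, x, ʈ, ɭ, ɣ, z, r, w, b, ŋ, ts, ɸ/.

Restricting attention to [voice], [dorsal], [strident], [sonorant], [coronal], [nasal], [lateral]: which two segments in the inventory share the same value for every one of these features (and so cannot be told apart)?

θ, ʈ

/θ/ (voiceless dental fricative) and /ʈ/ (voiceless retroflex stop) are both [−voice], [−dorsal], [−strident], [−sonorant], [+coronal], [−nasal], [−lateral], so none of the listed features separates them. (They do differ in [continuant], [anterior] and [distributed], which are not among the given features.) Every other pair in the inventory differs on at least one listed feature.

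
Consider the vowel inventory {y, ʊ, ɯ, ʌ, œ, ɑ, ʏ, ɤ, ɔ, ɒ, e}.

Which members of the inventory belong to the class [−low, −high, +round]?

Eliminate segments failing any feature: /y, ʊ, ɯ, ʏ/ are [+high]; /ʌ, ɤ, e/ are [−round]; /ɑ, ɒ/ are [+low]. The remaining /œ, ɔ/ satisfy [−low], [−high], [+round].

œ, ɔ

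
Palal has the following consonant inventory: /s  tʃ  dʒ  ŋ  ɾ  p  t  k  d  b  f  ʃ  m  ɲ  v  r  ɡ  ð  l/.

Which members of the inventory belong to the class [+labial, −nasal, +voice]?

b, v

Eliminate segments failing any feature: /s, tʃ, dʒ, ŋ, ɾ, t, k, d, ʃ, ɲ, r, ɡ, ð, l/ are [−labial]; /p, f/ are [−voice]; /m/ is [+nasal]. The remaining /b, v/ satisfy [+labial], [−nasal], [+voice].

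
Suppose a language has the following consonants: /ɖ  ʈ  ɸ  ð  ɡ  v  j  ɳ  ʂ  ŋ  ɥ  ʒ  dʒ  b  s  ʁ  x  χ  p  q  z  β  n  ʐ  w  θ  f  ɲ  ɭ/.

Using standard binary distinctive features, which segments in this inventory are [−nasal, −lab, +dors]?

ɡ, j, ʁ, x, χ, q

Checking each segment against [−nasal], [−labial], [+dorsal]: /ɡ/ (voiced velar stop), /j/ (palatal glide), /ʁ/ (voiced uvular fricative), /x/ (voiceless velar fricative), /χ/ (voiceless uvular fricative), /q/ (voiceless uvular stop) satisfy every feature; every other segment in the inventory fails at least one.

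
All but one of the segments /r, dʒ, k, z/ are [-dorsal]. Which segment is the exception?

k

/r, z, dʒ/ are all [-dorsal]; /k/ (voiceless velar stop) is [+dorsal].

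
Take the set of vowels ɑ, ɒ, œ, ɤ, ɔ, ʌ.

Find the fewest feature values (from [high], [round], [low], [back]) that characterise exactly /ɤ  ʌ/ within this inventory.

The class [−low], [−round] has exactly /ɤ, ʌ/ as its extension in this inventory. No smaller conjunction from the listed features achieves this: [−round] alone would also admit /ɑ/; [−low] alone would also admit /œ, ɔ/; and checking the remaining single features turns up none with this extension.

[−low, −round]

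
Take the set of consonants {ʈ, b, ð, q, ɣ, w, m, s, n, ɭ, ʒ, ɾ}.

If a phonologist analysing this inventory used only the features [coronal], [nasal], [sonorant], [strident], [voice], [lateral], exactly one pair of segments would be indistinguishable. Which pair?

ɣ, b

/ɣ/ (voiced velar fricative) and /b/ (voiced bilabial stop) are both [-coronal], [-nasal], [-sonorant], [-strident], [+voice], [-lateral], so none of the listed features separates them. (They do differ in [continuant], [labial] and [dorsal], which are not among the given features.) Every other pair in the inventory differs on at least one listed feature.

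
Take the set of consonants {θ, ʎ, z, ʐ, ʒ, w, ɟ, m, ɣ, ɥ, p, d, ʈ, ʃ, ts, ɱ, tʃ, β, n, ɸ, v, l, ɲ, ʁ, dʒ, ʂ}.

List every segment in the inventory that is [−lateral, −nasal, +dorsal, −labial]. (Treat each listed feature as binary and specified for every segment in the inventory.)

ɟ, ɣ, ʁ

Eliminate segments failing any feature: /θ, z, ʐ, ʒ, p, d, ʈ, ʃ, ts, tʃ, β, ɸ, v, dʒ, ʂ/ are [−dorsal]; /ʎ, l/ are [+lateral]; /w, ɥ/ are [+labial]; /m, ɱ, n, ɲ/ are [+nasal]. The remaining /ɟ, ɣ, ʁ/ satisfy [−lateral], [−nasal], [+dorsal], [−labial].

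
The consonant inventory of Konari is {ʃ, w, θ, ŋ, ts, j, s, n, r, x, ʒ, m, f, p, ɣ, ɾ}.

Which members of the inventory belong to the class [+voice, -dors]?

Eliminate segments failing any feature: /ʃ, θ, ts, s, x, f, p/ are [-voice]; /w, ŋ, j, ɣ/ are [+dorsal]. The remaining /n, r, ʒ, m, ɾ/ satisfy [+voice], [-dorsal].

n, r, ʒ, m, ɾ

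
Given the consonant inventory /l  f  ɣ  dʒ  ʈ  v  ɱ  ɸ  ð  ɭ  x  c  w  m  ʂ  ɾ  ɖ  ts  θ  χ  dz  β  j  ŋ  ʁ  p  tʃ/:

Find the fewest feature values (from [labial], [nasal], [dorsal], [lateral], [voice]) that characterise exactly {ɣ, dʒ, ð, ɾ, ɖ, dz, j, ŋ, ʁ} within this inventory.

Every target segment is [+voice], [-lateral], [-labial]; each remaining inventory member fails at least one of these. Each conjunct is needed — [-lateral, -labial] alone would also admit /ʈ, x, c, ʂ, …/; [+voice, -labial] alone would also admit /l, ɭ/; [+voice, -lateral] alone would also admit /v, ɱ, w, m, …/ — and no other combination of two listed features has exactly this extension, so three is the minimum.

[+voice, -lateral, -labial]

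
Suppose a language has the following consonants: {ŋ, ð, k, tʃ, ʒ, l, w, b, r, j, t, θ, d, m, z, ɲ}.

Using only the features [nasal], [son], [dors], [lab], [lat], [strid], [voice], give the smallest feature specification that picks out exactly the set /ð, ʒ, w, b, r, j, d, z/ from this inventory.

/ð, ʒ, w, b, r, j, d, z/ are all [+voice], [-nasal], [-lateral], and no other segment in the inventory matches all three values. Dropping any one of them over-generates: [-nasal, -lateral] alone would also admit /k, tʃ, t, θ/; [+voice, -lateral] alone would also admit /ŋ, m, ɲ/; [+voice, -nasal] alone would also admit /l/. No other combination of two listed features picks out exactly this set either, so fewer than three features will not do.

[+voice, -nasal, -lat]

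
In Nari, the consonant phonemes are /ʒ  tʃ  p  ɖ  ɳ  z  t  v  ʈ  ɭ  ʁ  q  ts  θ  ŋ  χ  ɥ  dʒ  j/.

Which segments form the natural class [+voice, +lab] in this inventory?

Eliminate segments failing any feature: /ʒ, ɖ, ɳ, z, ɭ, ʁ, ŋ, dʒ, j/ are [−labial]; /tʃ, p, t, ʈ, q, ts, θ, χ/ are [−voice]. The remaining /v, ɥ/ satisfy [+voice], [+labial].

v, ɥ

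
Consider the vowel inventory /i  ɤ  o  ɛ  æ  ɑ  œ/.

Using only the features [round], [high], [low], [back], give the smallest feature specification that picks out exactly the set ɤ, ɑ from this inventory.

/ɤ, ɑ/ are all [+back], [−round], and no other segment in the inventory matches both values. Dropping any one of them over-generates: [−round] alone would also admit /i, ɛ, æ/; [+back] alone would also admit /o/. No other single listed feature picks out exactly this set either, so fewer than two features will not do.

[+back, −round]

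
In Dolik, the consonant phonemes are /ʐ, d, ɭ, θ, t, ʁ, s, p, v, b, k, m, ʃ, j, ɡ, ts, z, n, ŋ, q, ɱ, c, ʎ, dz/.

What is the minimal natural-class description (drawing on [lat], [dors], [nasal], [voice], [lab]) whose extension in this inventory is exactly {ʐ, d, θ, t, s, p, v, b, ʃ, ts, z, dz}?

[−nasal, −lat, −dors]

/ʐ, d, θ, t, s, p, v, b, ʃ, ts, z, dz/ are all [−nasal], [−lateral], [−dorsal], and no other segment in the inventory matches all three values. Dropping any one of them over-generates: [−lateral, −dorsal] alone would also admit /m, n, ɱ/; [−nasal, −dorsal] alone would also admit /ɭ/; [−nasal, −lateral] alone would also admit /ʁ, k, j, ɡ, …/. No other combination of two listed features picks out exactly this set either, so fewer than three features will not do.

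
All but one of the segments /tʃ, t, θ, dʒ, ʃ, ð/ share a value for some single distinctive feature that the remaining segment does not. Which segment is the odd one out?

t

/θ, dʒ, ð, ʃ, tʃ/ are all [+distributed], but /t/ (voiceless alveolar stop) is [−distributed]. No other single segment can be removed to leave a set sharing one feature value that the removed segment lacks, so /t/ is the odd one out.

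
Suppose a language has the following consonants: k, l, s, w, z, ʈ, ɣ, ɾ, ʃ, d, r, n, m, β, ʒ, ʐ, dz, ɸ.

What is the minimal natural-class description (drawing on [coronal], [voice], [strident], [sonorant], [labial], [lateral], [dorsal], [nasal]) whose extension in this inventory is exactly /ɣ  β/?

[−sonorant, +voice, −coronal]

Every target segment is [−sonorant], [+voice], [−coronal]; each remaining inventory member fails at least one of these. Each conjunct is needed — [+voice, −coronal] alone would also admit /w, m/; [−sonorant, −coronal] alone would also admit /k, ɸ/; [−sonorant, +voice] alone would also admit /z, d, ʒ, ʐ, …/ — and no other combination of two listed features has exactly this extension, so three is the minimum.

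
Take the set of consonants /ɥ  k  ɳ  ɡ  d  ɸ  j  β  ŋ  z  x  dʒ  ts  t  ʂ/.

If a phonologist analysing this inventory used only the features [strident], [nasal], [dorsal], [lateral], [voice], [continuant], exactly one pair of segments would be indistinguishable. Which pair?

j, ɥ

Both /j/ and /ɥ/ are [−strident], [−nasal], [+dorsal], [−lateral], [+voice], [+continuant]. Since the list omits [labial] and [round] — which do distinguish the palatal glide from the labial-palatal glide — this pair collapses; all other pairs remain distinct.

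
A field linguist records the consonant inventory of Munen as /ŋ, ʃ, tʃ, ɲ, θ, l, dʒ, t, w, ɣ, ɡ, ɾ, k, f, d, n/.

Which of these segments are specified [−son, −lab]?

ʃ, tʃ, θ, dʒ, t, ɣ, ɡ, k, d

Eliminate segments failing any feature: /ŋ, ɲ, l, w, ɾ, n/ are [+sonorant]; /f/ is [+labial]. The remaining /ʃ, tʃ, θ, dʒ, t, ɣ, ɡ, k, d/ satisfy [−sonorant], [−labial].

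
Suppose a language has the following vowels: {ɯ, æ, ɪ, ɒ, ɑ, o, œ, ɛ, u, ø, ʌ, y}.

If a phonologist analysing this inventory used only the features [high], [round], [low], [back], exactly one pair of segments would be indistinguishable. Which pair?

ø, œ

/ø/ (mid front rounded tense vowel) and /œ/ (mid front rounded lax vowel) are both [−high], [+round], [−low], [−back], so none of the listed features separates them. (They do differ in [tense], which is not among the given features.) Every other pair in the inventory differs on at least one listed feature.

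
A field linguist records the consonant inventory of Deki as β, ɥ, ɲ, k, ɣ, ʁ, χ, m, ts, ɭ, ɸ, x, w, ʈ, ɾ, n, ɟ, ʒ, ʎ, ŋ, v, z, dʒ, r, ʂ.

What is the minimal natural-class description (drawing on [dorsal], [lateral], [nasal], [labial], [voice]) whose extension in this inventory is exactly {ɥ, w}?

[+labial, +dorsal]

The class [+labial], [+dorsal] has exactly /ɥ, w/ as its extension in this inventory. No smaller conjunction from the listed features achieves this: [+dorsal] alone would also admit /ɲ, k, ɣ, ʁ, …/; [+labial] alone would also admit /β, m, ɸ, v/; and checking the remaining single features turns up none with this extension.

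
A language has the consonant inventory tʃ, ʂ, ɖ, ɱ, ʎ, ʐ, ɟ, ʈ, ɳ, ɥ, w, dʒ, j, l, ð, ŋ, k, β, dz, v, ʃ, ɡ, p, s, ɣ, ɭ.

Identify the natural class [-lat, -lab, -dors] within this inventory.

The [-lateral] segments are /tʃ, ʂ, ɖ, ɱ, ʐ, ɟ, ʈ, ɳ, ɥ, w, dʒ, j, ð, ŋ, k, β, dz, v, ʃ, ɡ, p, s, ɣ/.
Among these, [-labial] gives /tʃ, ʂ, ɖ, ʐ, ɟ, ʈ, ɳ, dʒ, j, ð, ŋ, k, dz, ʃ, ɡ, s, ɣ/.
Among these, [-dorsal] leaves /tʃ, ʂ, ɖ, ʐ, ʈ, ɳ, dʒ, ð, dz, ʃ, s/.

tʃ, ʂ, ɖ, ʐ, ʈ, ɳ, dʒ, ð, dz, ʃ, s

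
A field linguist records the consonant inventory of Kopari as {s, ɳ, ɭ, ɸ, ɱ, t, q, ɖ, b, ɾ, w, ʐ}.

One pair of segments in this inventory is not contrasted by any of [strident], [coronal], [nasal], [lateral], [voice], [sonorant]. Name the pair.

ɸ, q

Both /ɸ/ and /q/ are [−strident], [−coronal], [−nasal], [−lateral], [−voice], [−sonorant]. Since the list omits [continuant], [labial] and [dorsal] — which do distinguish the voiceless bilabial fricative from the voiceless uvular stop — this pair collapses; all other pairs remain distinct.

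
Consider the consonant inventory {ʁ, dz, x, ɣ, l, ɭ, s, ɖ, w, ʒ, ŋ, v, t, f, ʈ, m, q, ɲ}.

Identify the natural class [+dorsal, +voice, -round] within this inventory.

ʁ, ɣ, ŋ, ɲ

Among the inventory, the [+dorsal] segments are /ʁ, x, ɣ, w, ŋ, q, ɲ/.
Then [+voice] gives /ʁ, ɣ, w, ŋ, ɲ/.
Of those, [-round] leaves /ʁ, ɣ, ŋ, ɲ/.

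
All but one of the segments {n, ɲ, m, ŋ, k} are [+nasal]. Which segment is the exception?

k

/k/ is the voiceless velar stop, which is [−nasal]; the rest — /ŋ, ɲ, n, m/ — are [+nasal].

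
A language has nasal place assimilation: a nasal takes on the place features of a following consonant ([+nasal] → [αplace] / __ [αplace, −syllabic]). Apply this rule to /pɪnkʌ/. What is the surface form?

[pɪŋkʌ]

/n/ sits before the [+dorsal] consonant /k/, so it takes on [+dorsal] and surfaces as /ŋ/. The rest of the form is unaffected: [pɪŋkʌ].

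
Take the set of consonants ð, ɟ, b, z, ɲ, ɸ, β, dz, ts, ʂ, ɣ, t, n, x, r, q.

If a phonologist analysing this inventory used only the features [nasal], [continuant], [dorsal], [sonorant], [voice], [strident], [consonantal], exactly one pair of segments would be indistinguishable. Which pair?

Both /ð/ and /β/ are [−nasal], [+continuant], [−dorsal], [−sonorant], [+voice], [−strident], [+consonantal]. Since the list omits [labial] and [coronal] — which do distinguish the voiced dental fricative from the voiced bilabial fricative — this pair collapses; all other pairs remain distinct.

ð, β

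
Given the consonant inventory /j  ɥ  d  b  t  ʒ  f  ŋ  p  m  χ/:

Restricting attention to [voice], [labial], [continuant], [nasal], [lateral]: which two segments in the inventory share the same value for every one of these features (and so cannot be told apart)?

j, ʒ

/j/ (palatal glide) and /ʒ/ (voiced postalveolar fricative) are both [+voice], [−labial], [+continuant], [−nasal], [−lateral], so none of the listed features separates them. (They do differ in [sonorant], [strident] and [dorsal], which are not among the given features.) Every other pair in the inventory differs on at least one listed feature.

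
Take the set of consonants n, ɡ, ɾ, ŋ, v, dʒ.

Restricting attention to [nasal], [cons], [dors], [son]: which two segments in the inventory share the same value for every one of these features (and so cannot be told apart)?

v, dʒ

On the given features, /v/ and /dʒ/ have an identical profile: [−nasal], [+consonantal], [−dorsal], [−sonorant]. No other two segments in the inventory coincide on all 4 features. (They do differ in [continuant], [labial] and [coronal], which are not among the given features.)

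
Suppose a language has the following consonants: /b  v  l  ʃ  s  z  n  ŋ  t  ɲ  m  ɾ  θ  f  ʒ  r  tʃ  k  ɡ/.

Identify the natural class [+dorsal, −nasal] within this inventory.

Eliminate segments failing any feature: /b, v, l, ʃ, s, z, n, t, m, ɾ, θ, f, ʒ, r, tʃ/ are [−dorsal]; /ŋ, ɲ/ are [+nasal]. The remaining /k, ɡ/ satisfy [+dorsal], [−nasal].

k, ɡ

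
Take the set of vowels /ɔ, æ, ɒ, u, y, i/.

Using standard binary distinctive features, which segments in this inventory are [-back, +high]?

y, i

Among the inventory, the [-back] segments are /æ, y, i/.
Then [+high] leaves /y, i/.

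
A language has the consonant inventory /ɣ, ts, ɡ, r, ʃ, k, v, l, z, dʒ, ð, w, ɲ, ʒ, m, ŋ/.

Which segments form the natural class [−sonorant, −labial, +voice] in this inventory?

ɣ, ɡ, z, dʒ, ð, ʒ

Eliminate segments failing any feature: /ts, ʃ, k/ are [−voice]; /r, l, w, ɲ, m, ŋ/ are [+sonorant]; /v/ is [+labial]. The remaining /ɣ, ɡ, z, dʒ, ð, ʒ/ satisfy [−sonorant], [−labial], [+voice].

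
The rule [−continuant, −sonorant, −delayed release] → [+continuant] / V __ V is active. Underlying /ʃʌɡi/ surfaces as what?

Only /ɡ/ occurs between two vowels (/ʌ/ __ /i/) and matches the structural description. It is a voiced velar stop, so [−continuant, −sonorant, −delayed release] holds; changing it to [+continuant] with all other features held fixed yields /ɣ/ (voiced velar fricative). No other segment meets both the structural description and the environment, so the output is [ʃʌɣi].

[ʃʌɣi]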